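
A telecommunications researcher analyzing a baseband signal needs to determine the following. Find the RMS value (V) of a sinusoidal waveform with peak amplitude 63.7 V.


RMS voltage for a sinusoidal waveform:
V_rms = V_peak / sqrt(2)
      = 63.7 / 1.414214
      = 45.043 V

45.043 V


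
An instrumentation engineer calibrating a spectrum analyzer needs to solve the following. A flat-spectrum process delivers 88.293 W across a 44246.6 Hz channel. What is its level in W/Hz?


Power spectral density:
PSD = P / BW
    = 88.293 / 44246.6
    = 0.00199548 W/Hz

0.00199548 W/Hz


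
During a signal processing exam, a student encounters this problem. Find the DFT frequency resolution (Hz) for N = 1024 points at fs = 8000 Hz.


DFT frequency resolution:
df = fs / N
   = 8000 / 1024
   = 7.8125 Hz

7.8125 Hz


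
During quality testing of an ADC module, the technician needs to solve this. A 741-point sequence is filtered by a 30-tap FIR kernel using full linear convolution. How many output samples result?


Linear convolution output length:
L = N + M - 1
  = 741 + 30 - 1
  = 770 samples

770


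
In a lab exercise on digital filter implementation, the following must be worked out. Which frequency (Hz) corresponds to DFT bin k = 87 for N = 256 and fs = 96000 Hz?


Frequency of DFT bin k:
f_k = k * fs / N
    = 87 * 96000 / 256
    = 8352000 / 256
    = 32625.0 Hz

32625.0 Hz


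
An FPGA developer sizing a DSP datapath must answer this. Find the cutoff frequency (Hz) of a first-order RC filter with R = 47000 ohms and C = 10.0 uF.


Cutoff frequency of a first-order RC filter:
fc = 1 / (2 * pi * R * C)
C = 10.0 uF = 1e-05 F
fc = 1 / (2 * pi * 47000 * 1e-05)
   = 1 / 2.9530970943744
   = 0.338628 Hz

0.338628 Hz


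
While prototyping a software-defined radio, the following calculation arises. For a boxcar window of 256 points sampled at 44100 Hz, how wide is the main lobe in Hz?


Main lobe width for a rectangular window:
Width = 2 * fs / N
      = 2 * 44100 / 256
      = 88200 / 256
      = 344.531 Hz

344.531 Hz


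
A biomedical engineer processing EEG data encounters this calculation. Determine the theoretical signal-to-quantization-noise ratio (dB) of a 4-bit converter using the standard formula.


Theoretical SNR for a full-scale sinusoid:
SNR = 6.02 * N + 1.76
    = 6.02 * 4 + 1.76
    = 24.08 + 1.76
    = 25.84 dB

25.84 dB


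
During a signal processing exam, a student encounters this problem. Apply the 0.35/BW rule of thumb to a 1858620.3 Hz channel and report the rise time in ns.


Rise time from bandwidth relationship:
tr = 0.35 / BW
   = 0.35 / 1858620.3
   = 1.883117278e-07 s
   = 188.3117 ns

188.3117 ns


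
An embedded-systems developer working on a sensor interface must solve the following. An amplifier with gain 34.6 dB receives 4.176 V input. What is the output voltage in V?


Output voltage from dB gain:
V_out = V_in * 10^(gain_dB / 20)
      = 4.176 * 10^(34.6 / 20)
      = 4.176 * 53.70318
      = 224.2645 V

224.2645 V


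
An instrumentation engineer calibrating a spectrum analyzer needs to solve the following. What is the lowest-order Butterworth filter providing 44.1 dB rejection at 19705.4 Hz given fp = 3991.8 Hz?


Butterworth filter order formula:
n = log10(10^(A/10) - 1) / (2 * log10(f_stop/f_pass))
10^(44.1/10) - 1 = 25702.9578
f_stop/f_pass = 19705.4 / 3991.8 = 4.9365
n = 3.1799 -> ceil = 4

4


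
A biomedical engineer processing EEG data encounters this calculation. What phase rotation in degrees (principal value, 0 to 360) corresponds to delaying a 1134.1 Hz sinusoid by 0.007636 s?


Phase shift from frequency and time delay:
phi = 360 * f * t_delay
    = 360 * 1134.1 * 0.007636
    = 3117.6 degrees
    mod 360 = 237.6 degrees

237.6 degrees


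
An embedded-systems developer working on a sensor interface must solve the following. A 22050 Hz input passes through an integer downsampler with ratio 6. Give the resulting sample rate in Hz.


Decimation reduces the sample rate:
fs_out = fs_in / M
       = 22050 / 6
       = 3675.0 Hz

3675.0 Hz


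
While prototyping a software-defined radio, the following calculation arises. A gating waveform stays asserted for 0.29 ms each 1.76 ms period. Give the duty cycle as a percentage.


Duty cycle as a percentage:
DC = (t_on / T) * 100
   = (0.29 / 1.76) * 100
   = 0.164773 * 100
   = 16.48 %

16.48 %


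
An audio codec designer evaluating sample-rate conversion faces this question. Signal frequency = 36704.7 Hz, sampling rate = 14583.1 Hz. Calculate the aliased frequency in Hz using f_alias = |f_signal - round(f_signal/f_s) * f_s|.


Compute the nearest integer multiple of fs to the signal:
n = round(36704.7 / 14583.1) = 3
f_alias = |36704.7 - 3 * 14583.1|
        = |36704.7 - 43749.3|
        = 7044.6 Hz

7044.6


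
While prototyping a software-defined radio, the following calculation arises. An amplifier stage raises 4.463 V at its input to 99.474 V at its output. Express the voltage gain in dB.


Voltage gain in dB:
G = 20 * log10(Vout / Vin)
  = 20 * log10(99.474 / 4.463)
  = 20 * log10(22.288595)
  = 20 * 1.348083
  = 26.96 dB

26.96 dB


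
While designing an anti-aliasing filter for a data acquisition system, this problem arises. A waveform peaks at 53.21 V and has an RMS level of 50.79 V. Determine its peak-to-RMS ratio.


Crest factor is the ratio of peak to RMS:
CF = V_peak / V_rms
   = 53.21 / 50.79
   = 1.0476

1.0476


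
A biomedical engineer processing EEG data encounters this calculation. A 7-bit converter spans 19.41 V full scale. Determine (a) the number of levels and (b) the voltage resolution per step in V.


Step 1 — number of quantization levels:
L = 2^N = 2^7 = 128

Step 2 — LSB step size:
delta = Vfs / L
      = 19.41 / 128
      = 0.15164063 V

Levels = 128; step size = 0.15164063 V


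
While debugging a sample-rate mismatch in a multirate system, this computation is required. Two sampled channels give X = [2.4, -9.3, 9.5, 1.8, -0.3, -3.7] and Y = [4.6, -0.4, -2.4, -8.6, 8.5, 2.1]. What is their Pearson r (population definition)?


Pearson correlation coefficient (population):
r = cov(X,Y) / (std(X) * std(Y))
Mean X = 0.0667, Mean Y = 0.6333
Cov(X,Y) = -5.682222
Std(X) = 5.766185, Std(Y) = 5.405142
r = -0.1823

-0.1823


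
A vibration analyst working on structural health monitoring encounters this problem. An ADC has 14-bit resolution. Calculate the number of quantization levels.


Number of quantization levels = 2^N
= 2^14
= 16384

16384


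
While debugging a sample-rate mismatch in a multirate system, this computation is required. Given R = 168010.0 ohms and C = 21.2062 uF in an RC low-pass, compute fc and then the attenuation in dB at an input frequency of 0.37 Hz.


Step 1 — cutoff frequency:
fc = 1 / (2*pi*R*C)
C = 21.2062 uF = 2.12062e-05 F
fc = 1 / (2*pi*168010.0*2.12062e-05)
   = 0.0446706 Hz

Step 2 — magnitude at f = 0.37 Hz:
|H(f)| = 1 / sqrt(1 + (f/fc)^2)
f/fc = 0.37 / 0.0446706 = 8.282853
|H| = 1 / sqrt(1 + 68.605654) = 0.119861
|H|_dB = 20*log10(0.119861) = -18.43 dB

fc = 0.0446706 Hz; |H(0.37 Hz)| = -18.43 dB


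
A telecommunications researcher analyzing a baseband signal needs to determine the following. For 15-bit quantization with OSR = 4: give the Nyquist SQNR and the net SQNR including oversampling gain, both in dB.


Step 1 — baseline SQNR at Nyquist:
SQNR_base = 6.02*N + 1.76
          = 6.02*15 + 1.76
          = 92.06 dB

Step 2 — oversampling processing gain:
G = 10*log10(OSR) = 10*log10(4) = 6.02 dB

Step 3 — total:
SQNR_total = 92.06 + 6.02 = 98.08 dB

Base SQNR = 92.06 dB; oversampled SQNR = 98.08 dB


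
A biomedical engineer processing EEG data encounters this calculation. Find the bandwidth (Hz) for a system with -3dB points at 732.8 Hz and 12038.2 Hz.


Bandwidth is the difference of -3dB frequencies:
BW = f_high - f_low
   = 12038.2 - 732.8
   = 11305.4 Hz

11305.4 Hz


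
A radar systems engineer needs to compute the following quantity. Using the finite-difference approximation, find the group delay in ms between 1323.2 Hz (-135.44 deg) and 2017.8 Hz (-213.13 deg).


Group delay from phase difference:
tau = -d(phi)/d(omega)
d(phi) = -77.69 deg = -1.355946 rad
d(omega) = 2*pi*(2017.8 - 1323.2) = 4364.3005 rad/s
tau = -(-1.355946) / 4364.3005
    = 0.3107 ms

0.3107 ms


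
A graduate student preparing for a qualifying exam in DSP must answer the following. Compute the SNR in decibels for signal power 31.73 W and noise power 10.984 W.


SNR in decibels:
SNR = 10 * log10(Ps / Pn)
    = 10 * log10(31.73 / 10.984)
    = 10 * log10(2.8887)
    = 10 * 0.4607
    = 4.61 dB

4.61 dB


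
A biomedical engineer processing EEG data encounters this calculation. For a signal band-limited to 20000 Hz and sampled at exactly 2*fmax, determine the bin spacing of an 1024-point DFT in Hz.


Step 1 — Nyquist sampling rate:
fs = 2 * fmax = 2 * 20000 = 40000 Hz

Step 2 — DFT bin spacing:
df = fs / N = 40000 / 1024 = 39.0625 Hz

39.0625 Hz


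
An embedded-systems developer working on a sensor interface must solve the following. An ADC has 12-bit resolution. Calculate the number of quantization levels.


Number of quantization levels = 2^N
= 2^12
= 4096

4096


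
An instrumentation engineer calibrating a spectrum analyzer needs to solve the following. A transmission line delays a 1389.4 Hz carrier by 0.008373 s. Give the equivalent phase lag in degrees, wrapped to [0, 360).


Phase shift from frequency and time delay:
phi = 360 * f * t_delay
    = 360 * 1389.4 * 0.008373
    = 4188.04 degrees
    mod 360 = 228.04 degrees

228.04 degrees


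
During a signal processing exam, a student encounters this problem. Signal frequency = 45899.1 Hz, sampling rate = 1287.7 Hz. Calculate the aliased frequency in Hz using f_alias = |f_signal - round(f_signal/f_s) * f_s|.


Compute the nearest integer multiple of fs to the signal:
n = round(45899.1 / 1287.7) = 36
f_alias = |45899.1 - 36 * 1287.7|
        = |45899.1 - 46357.2|
        = 458.1 Hz

458.1


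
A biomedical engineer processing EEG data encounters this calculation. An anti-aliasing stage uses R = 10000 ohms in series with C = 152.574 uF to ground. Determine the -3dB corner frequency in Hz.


Cutoff frequency of a first-order RC filter:
fc = 1 / (2 * pi * R * C)
C = 152.574 uF = 0.000152574 F
fc = 1 / (2 * pi * 10000 * 0.000152574)
   = 1 / 9.5865071505762
   = 0.104313 Hz

0.104313 Hz


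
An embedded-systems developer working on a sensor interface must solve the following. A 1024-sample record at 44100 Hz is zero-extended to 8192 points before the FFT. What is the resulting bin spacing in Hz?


Frequency resolution after zero-padding:
N_padded = 1024 * 8 = 8192
df = fs / N_padded
   = 44100 / 8192
   = 5.3833 Hz

5.3833 Hz


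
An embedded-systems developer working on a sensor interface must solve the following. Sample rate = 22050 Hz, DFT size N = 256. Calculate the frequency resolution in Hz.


DFT frequency resolution:
df = fs / N
   = 22050 / 256
   = 86.1328 Hz

86.1328 Hz


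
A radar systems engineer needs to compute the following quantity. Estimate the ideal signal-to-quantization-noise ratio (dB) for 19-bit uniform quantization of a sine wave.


Theoretical SNR for a full-scale sinusoid:
SNR = 6.02 * N + 1.76
    = 6.02 * 19 + 1.76
    = 114.38 + 1.76
    = 116.14 dB

116.14 dB


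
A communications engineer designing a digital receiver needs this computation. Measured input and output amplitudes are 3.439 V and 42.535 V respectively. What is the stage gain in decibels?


Voltage gain in dB:
G = 20 * log10(Vout / Vin)
  = 20 * log10(42.535 / 3.439)
  = 20 * log10(12.368421)
  = 20 * 1.092314
  = 21.85 dB

21.85 dB


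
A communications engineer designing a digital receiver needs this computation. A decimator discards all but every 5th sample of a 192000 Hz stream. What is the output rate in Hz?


Decimation reduces the sample rate:
fs_out = fs_in / M
       = 192000 / 5
       = 38400.0 Hz

38400.0 Hz


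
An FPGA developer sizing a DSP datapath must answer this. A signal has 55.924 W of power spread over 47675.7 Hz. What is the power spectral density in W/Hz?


Power spectral density:
PSD = P / BW
    = 55.924 / 47675.7
    = 0.00117301 W/Hz

0.00117301 W/Hz


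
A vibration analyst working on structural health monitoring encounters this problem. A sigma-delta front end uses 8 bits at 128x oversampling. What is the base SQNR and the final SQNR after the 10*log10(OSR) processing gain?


Step 1 — baseline SQNR at Nyquist:
SQNR_base = 6.02*N + 1.76
          = 6.02*8 + 1.76
          = 49.92 dB

Step 2 — oversampling processing gain:
G = 10*log10(OSR) = 10*log10(128) = 21.07 dB

Step 3 — total:
SQNR_total = 49.92 + 21.07 = 70.99 dB

Base SQNR = 49.92 dB; oversampled SQNR = 70.99 dB


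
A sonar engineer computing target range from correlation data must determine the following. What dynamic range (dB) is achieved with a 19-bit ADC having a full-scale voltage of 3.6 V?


Dynamic range from full-scale to LSB:
V_min = V_max / 2^bits = 3.6 / 2^19
DR = 20 * log10(V_max / V_min)
   = 20 * log10(2^19)
   = 20 * 19 * log10(2)
   = 114.39 dB

114.39 dB


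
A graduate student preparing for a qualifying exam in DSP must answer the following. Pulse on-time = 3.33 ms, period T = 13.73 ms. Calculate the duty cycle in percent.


Duty cycle as a percentage:
DC = (t_on / T) * 100
   = (3.33 / 13.73) * 100
   = 0.242535 * 100
   = 24.25 %

24.25 %


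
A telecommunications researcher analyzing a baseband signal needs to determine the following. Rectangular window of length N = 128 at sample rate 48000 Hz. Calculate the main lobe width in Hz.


Main lobe width for a rectangular window:
Width = 2 * fs / N
      = 2 * 48000 / 128
      = 96000 / 128
      = 750.0 Hz

750.0 Hz


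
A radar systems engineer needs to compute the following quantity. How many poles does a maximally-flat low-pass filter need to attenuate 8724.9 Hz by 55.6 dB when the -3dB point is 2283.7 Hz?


Butterworth filter order formula:
n = log10(10^(A/10) - 1) / (2 * log10(f_stop/f_pass))
10^(55.6/10) - 1 = 363077.0548
f_stop/f_pass = 8724.9 / 2283.7 = 3.8205
n = 4.7756 -> ceil = 5

5


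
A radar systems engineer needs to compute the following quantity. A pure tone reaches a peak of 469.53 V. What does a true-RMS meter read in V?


RMS voltage for a sinusoidal waveform:
V_rms = V_peak / sqrt(2)
      = 469.53 / 1.414214
      = 332.008 V

332.008 V


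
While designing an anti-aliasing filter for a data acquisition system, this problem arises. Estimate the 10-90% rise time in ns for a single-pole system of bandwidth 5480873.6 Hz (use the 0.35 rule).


Rise time from bandwidth relationship:
tr = 0.35 / BW
   = 0.35 / 5480873.6
   = 6.385843308e-08 s
   = 63.8584 ns

63.8584 ns


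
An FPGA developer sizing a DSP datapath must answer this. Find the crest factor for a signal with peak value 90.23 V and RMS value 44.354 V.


Crest factor is the ratio of peak to RMS:
CF = V_peak / V_rms
   = 90.23 / 44.354
   = 2.0343

2.0343


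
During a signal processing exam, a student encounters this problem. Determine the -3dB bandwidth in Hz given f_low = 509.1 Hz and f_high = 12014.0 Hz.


Bandwidth is the difference of -3dB frequencies:
BW = f_high - f_low
   = 12014.0 - 509.1
   = 11504.9 Hz

11504.9 Hz


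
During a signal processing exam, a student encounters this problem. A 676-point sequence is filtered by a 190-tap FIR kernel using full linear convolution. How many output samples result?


Linear convolution output length:
L = N + M - 1
  = 676 + 190 - 1
  = 865 samples

865


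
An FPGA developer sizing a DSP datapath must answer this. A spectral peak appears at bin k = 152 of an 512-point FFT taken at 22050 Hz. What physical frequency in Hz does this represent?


Frequency of DFT bin k:
f_k = k * fs / N
    = 152 * 22050 / 512
    = 3351600 / 512
    = 6546.094 Hz

6546.094 Hz


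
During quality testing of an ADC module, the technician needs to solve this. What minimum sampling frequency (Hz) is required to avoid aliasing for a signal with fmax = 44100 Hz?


The Nyquist rate is twice the maximum frequency component.
fs_min = 2 * fmax
      = 2 * 44100
      = 88200 Hz

88200


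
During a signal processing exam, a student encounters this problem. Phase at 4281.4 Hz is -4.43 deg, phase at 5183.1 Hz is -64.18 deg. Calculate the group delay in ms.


Group delay from phase difference:
tau = -d(phi)/d(omega)
d(phi) = -59.75 deg = -1.042834 rad
d(omega) = 2*pi*(5183.1 - 4281.4) = 5665.5482 rad/s
tau = -(-1.042834) / 5665.5482
    = 0.1841 ms

0.1841 ms


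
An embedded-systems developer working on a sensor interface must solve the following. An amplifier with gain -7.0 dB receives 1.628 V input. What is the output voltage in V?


Output voltage from dB gain:
V_out = V_in * 10^(gain_dB / 20)
      = 1.628 * 10^(-7.0 / 20)
      = 1.628 * 0.446684
      = 0.7272 V

0.7272 V


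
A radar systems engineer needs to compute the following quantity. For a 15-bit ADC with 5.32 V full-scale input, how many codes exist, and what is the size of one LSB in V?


Step 1 — number of quantization levels:
L = 2^N = 2^15 = 32768

Step 2 — LSB step size:
delta = Vfs / L
      = 5.32 / 32768
      = 0.00016235 V

Levels = 32768; step size = 0.00016235 V


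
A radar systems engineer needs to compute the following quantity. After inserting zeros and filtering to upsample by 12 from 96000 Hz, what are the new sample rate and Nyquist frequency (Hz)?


Step 1 — output sample rate after interpolation by L:
fs_out = L * fs_in = 12 * 96000 = 1152000 Hz

Step 2 — Nyquist frequency of the output stream:
f_Nyq = fs_out / 2 = 1152000 / 2 = 576000.0 Hz

fs_out = 1152000 Hz; f_Nyquist = 576000.0 Hz


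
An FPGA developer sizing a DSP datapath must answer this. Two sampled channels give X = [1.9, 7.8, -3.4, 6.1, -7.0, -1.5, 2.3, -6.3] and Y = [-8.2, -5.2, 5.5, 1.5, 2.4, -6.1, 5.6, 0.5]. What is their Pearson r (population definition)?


Pearson correlation coefficient (population):
r = cov(X,Y) / (std(X) * std(Y))
Mean X = -0.0125, Mean Y = -0.5
Cov(X,Y) = -7.9575
Std(X) = 5.116746, Std(Y) = 4.991994
r = -0.3115

-0.3115


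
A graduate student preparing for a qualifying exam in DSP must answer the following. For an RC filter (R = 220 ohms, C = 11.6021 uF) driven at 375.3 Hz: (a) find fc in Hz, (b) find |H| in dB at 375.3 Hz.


Step 1 — cutoff frequency:
fc = 1 / (2*pi*R*C)
C = 11.6021 uF = 1.16021e-05 F
fc = 1 / (2*pi*220*1.16021e-05)
   = 62.3535 Hz

Step 2 — magnitude at f = 375.3 Hz:
|H(f)| = 1 / sqrt(1 + (f/fc)^2)
f/fc = 375.3 / 62.3535 = 6.018908
|H| = 1 / sqrt(1 + 36.227254) = 0.1638964
|H|_dB = 20*log10(0.1638964) = -15.71 dB

fc = 62.3535 Hz; |H(375.3 Hz)| = -15.71 dB


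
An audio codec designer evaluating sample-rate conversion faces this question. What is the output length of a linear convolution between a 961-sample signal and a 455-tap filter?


Linear convolution output length:
L = N + M - 1
  = 961 + 455 - 1
  = 1415 samples

1415


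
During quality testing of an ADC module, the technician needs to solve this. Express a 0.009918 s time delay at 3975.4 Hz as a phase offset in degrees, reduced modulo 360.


Phase shift from frequency and time delay:
phi = 360 * f * t_delay
    = 360 * 3975.4 * 0.009918
    = 14194.09 degrees
    mod 360 = 154.09 degrees

154.09 degrees


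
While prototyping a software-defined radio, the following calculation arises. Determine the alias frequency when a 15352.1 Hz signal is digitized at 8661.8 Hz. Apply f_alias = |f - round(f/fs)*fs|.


Compute the nearest integer multiple of fs to the signal:
n = round(15352.1 / 8661.8) = 2
f_alias = |15352.1 - 2 * 8661.8|
        = |15352.1 - 17323.6|
        = 1971.5 Hz

1971.5


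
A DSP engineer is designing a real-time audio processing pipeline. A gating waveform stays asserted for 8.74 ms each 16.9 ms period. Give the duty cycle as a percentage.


Duty cycle as a percentage:
DC = (t_on / T) * 100
   = (8.74 / 16.9) * 100
   = 0.51716 * 100
   = 51.72 %

51.72 %


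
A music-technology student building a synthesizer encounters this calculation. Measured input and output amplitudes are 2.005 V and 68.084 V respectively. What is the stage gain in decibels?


Voltage gain in dB:
G = 20 * log10(Vout / Vin)
  = 20 * log10(68.084 / 2.005)
  = 20 * log10(33.957107)
  = 20 * 1.530931
  = 30.62 dB

30.62 dB


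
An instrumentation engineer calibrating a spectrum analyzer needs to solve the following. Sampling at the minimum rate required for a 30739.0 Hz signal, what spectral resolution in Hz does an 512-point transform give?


Step 1 — Nyquist sampling rate:
fs = 2 * fmax = 2 * 30739.0 = 61478.0 Hz

Step 2 — DFT bin spacing:
df = fs / N = 61478.0 / 512 = 120.0742 Hz

120.0742 Hz


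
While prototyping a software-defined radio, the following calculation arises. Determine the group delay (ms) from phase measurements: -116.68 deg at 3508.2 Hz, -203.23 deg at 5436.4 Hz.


Group delay from phase difference:
tau = -d(phi)/d(omega)
d(phi) = -86.55 deg = -1.510582 rad
d(omega) = 2*pi*(5436.4 - 3508.2) = 12115.2379 rad/s
tau = -(-1.510582) / 12115.2379
    = 0.1247 ms

0.1247 ms


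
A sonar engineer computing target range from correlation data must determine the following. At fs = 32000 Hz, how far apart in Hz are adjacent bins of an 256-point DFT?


DFT frequency resolution:
df = fs / N
   = 32000 / 256
   = 125.0 Hz

125.0 Hz


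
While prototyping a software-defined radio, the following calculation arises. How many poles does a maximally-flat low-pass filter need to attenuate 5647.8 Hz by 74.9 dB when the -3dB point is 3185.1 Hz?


Butterworth filter order formula:
n = log10(10^(A/10) - 1) / (2 * log10(f_stop/f_pass))
10^(74.9/10) - 1 = 30902953.3251
f_stop/f_pass = 5647.8 / 3185.1 = 1.7732
n = 15.0549 -> ceil = 16

16


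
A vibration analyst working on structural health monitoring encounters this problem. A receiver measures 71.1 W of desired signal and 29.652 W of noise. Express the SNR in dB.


SNR in decibels:
SNR = 10 * log10(Ps / Pn)
    = 10 * log10(71.1 / 29.652)
    = 10 * log10(2.3978)
    = 10 * 0.3798
    = 3.8 dB

3.8 dB


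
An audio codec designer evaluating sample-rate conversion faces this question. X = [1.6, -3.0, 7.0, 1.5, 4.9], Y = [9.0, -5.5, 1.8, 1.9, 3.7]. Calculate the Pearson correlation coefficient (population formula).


Pearson correlation coefficient (population):
r = cov(X,Y) / (std(X) * std(Y))
Mean X = 2.4, Mean Y = 2.18
Cov(X,Y) = 7.664
Std(X) = 3.406464, Std(Y) = 4.648182
r = 0.484

0.484


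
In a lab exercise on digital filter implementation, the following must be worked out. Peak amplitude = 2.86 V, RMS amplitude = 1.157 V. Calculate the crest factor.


Crest factor is the ratio of peak to RMS:
CF = V_peak / V_rms
   = 2.86 / 1.157
   = 2.4719

2.4719


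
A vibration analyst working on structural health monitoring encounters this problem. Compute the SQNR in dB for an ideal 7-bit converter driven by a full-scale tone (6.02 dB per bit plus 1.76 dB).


Theoretical SNR for a full-scale sinusoid:
SNR = 6.02 * N + 1.76
    = 6.02 * 7 + 1.76
    = 42.14 + 1.76
    = 43.9 dB

43.9 dB


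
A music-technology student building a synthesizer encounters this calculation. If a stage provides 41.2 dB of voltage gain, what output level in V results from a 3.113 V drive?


Output voltage from dB gain:
V_out = V_in * 10^(gain_dB / 20)
      = 3.113 * 10^(41.2 / 20)
      = 3.113 * 114.815362
      = 357.4202 V

357.4202 V


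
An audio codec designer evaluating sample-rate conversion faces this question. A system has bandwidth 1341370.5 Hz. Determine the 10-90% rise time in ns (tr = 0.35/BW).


Rise time from bandwidth relationship:
tr = 0.35 / BW
   = 0.35 / 1341370.5
   = 2.609271637e-07 s
   = 260.9272 ns

260.9272 ns


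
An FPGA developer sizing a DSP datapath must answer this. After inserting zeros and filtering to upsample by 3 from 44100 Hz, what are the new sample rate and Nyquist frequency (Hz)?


Step 1 — output sample rate after interpolation by L:
fs_out = L * fs_in = 3 * 44100 = 132300 Hz

Step 2 — Nyquist frequency of the output stream:
f_Nyq = fs_out / 2 = 132300 / 2 = 66150.0 Hz

fs_out = 132300 Hz; f_Nyquist = 66150.0 Hz


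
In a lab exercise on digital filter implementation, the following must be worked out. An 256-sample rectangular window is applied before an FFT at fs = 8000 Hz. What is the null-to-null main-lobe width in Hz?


Main lobe width for a rectangular window:
Width = 2 * fs / N
      = 2 * 8000 / 256
      = 16000 / 256
      = 62.5 Hz

62.5 Hz


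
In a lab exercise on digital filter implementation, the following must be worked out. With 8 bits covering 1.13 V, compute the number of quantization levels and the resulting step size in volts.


Step 1 — number of quantization levels:
L = 2^N = 2^8 = 256

Step 2 — LSB step size:
delta = Vfs / L
      = 1.13 / 256
      = 0.00441406 V

Levels = 256; step size = 0.00441406 V


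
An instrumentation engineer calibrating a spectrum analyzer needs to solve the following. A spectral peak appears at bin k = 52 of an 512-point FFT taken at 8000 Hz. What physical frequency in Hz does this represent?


Frequency of DFT bin k:
f_k = k * fs / N
    = 52 * 8000 / 512
    = 416000 / 512
    = 812.5 Hz

812.5 Hz


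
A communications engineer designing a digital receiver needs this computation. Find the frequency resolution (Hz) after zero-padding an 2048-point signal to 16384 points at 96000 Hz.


Frequency resolution after zero-padding:
N_padded = 2048 * 8 = 16384
df = fs / N_padded
   = 96000 / 16384
   = 5.8594 Hz

5.8594 Hz


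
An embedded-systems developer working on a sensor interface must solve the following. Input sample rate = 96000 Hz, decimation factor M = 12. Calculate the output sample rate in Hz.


Decimation reduces the sample rate:
fs_out = fs_in / M
       = 96000 / 12
       = 8000.0 Hz

8000.0 Hz


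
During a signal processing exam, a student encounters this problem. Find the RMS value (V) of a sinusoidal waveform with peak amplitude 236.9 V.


RMS voltage for a sinusoidal waveform:
V_rms = V_peak / sqrt(2)
      = 236.9 / 1.414214
      = 167.514 V

167.514 V


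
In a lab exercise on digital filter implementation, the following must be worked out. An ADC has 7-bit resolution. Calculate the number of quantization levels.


Number of quantization levels = 2^N
= 2^7
= 128

128


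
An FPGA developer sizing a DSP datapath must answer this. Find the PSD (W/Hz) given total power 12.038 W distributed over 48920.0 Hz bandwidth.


Power spectral density:
PSD = P / BW
    = 12.038 / 48920.0
    = 0.00024608 W/Hz

0.00024608 W/Hz


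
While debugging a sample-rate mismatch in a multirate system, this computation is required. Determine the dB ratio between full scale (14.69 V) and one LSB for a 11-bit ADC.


Dynamic range from full-scale to LSB:
V_min = V_max / 2^bits = 14.69 / 2^11
DR = 20 * log10(V_max / V_min)
   = 20 * log10(2^11)
   = 20 * 11 * log10(2)
   = 66.23 dB

66.23 dB


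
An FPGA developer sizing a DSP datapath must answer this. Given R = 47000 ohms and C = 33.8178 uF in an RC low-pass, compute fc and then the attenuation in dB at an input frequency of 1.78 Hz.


Step 1 — cutoff frequency:
fc = 1 / (2*pi*R*C)
C = 33.8178 uF = 3.38178e-05 F
fc = 1 / (2*pi*47000*3.38178e-05)
   = 0.100133 Hz

Step 2 — magnitude at f = 1.78 Hz:
|H(f)| = 1 / sqrt(1 + (f/fc)^2)
f/fc = 1.78 / 0.100133 = 17.776357
|H| = 1 / sqrt(1 + 315.998868) = 0.0561657
|H|_dB = 20*log10(0.0561657) = -25.01 dB

fc = 0.100133 Hz; |H(1.78 Hz)| = -25.01 dB


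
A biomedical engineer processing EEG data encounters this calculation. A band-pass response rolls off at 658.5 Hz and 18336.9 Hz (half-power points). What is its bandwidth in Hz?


Bandwidth is the difference of -3dB frequencies:
BW = f_high - f_low
   = 18336.9 - 658.5
   = 17678.4 Hz

17678.4 Hz


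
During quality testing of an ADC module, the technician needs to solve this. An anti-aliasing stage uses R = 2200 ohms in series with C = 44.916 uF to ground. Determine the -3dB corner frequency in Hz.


Cutoff frequency of a first-order RC filter:
fc = 1 / (2 * pi * R * C)
C = 44.916 uF = 4.4916e-05 F
fc = 1 / (2 * pi * 2200 * 4.4916e-05)
   = 1 / 0.62087421276601
   = 1.610632 Hz

1.610632 Hz


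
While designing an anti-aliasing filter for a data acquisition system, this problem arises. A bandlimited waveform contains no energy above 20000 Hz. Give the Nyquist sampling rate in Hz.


The Nyquist rate is twice the maximum frequency component.
fs_min = 2 * fmax
      = 2 * 20000
      = 40000 Hz

40000


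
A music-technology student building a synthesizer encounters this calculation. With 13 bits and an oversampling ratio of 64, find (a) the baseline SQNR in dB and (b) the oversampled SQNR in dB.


Step 1 — baseline SQNR at Nyquist:
SQNR_base = 6.02*N + 1.76
          = 6.02*13 + 1.76
          = 80.02 dB

Step 2 — oversampling processing gain:
G = 10*log10(OSR) = 10*log10(64) = 18.06 dB

Step 3 — total:
SQNR_total = 80.02 + 18.06 = 98.08 dB

Base SQNR = 80.02 dB; oversampled SQNR = 98.08 dB


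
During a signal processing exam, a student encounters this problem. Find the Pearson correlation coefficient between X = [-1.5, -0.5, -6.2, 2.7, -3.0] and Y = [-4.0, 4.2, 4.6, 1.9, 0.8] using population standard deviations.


Pearson correlation coefficient (population):
r = cov(X,Y) / (std(X) * std(Y))
Mean X = -1.7, Mean Y = 1.5
Cov(X,Y) = -1.828
Std(X) = 2.925064, Std(Y) = 3.091925
r = -0.2021

-0.2021


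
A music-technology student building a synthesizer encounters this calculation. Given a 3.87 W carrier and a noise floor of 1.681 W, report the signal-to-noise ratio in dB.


SNR in decibels:
SNR = 10 * log10(Ps / Pn)
    = 10 * log10(3.87 / 1.681)
    = 10 * log10(2.3022)
    = 10 * 0.3621
    = 3.62 dB

3.62 dB


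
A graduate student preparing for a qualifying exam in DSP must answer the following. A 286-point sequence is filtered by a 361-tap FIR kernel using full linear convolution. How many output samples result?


Linear convolution output length:
L = N + M - 1
  = 286 + 361 - 1
  = 646 samples

646


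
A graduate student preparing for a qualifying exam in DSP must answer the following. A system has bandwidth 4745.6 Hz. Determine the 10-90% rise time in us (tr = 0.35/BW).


Rise time from bandwidth relationship:
tr = 0.35 / BW
   = 0.35 / 4745.6
   = 7.375252866e-05 s
   = 73.7525 us

73.7525 us


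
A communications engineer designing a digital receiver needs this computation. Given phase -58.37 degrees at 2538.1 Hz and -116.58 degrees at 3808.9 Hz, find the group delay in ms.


Group delay from phase difference:
tau = -d(phi)/d(omega)
d(phi) = -58.21 deg = -1.015956 rad
d(omega) = 2*pi*(3808.9 - 2538.1) = 7984.6719 rad/s
tau = -(-1.015956) / 7984.6719
    = 0.1272 ms

0.1272 ms


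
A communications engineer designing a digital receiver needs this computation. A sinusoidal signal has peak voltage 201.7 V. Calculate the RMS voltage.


RMS voltage for a sinusoidal waveform:
V_rms = V_peak / sqrt(2)
      = 201.7 / 1.414214
      = 142.623 V

142.623 V


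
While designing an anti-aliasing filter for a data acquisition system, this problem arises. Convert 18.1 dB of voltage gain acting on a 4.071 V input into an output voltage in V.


Output voltage from dB gain:
V_out = V_in * 10^(gain_dB / 20)
      = 4.071 * 10^(18.1 / 20)
      = 4.071 * 8.035261
      = 32.7115 V

32.7115 V


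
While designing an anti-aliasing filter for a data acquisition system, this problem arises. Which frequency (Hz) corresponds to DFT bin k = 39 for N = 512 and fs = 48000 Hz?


Frequency of DFT bin k:
f_k = k * fs / N
    = 39 * 48000 / 512
    = 1872000 / 512
    = 3656.25 Hz

3656.25 Hz


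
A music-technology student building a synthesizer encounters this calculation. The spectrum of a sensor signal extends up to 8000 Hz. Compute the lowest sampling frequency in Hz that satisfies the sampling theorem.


The Nyquist rate is twice the maximum frequency component.
fs_min = 2 * fmax
      = 2 * 8000
      = 16000 Hz

16000


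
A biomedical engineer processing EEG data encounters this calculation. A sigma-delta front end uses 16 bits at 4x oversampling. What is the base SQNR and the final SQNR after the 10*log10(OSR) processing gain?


Step 1 — baseline SQNR at Nyquist:
SQNR_base = 6.02*N + 1.76
          = 6.02*16 + 1.76
          = 98.08 dB

Step 2 — oversampling processing gain:
G = 10*log10(OSR) = 10*log10(4) = 6.02 dB

Step 3 — total:
SQNR_total = 98.08 + 6.02 = 104.1 dB

Base SQNR = 98.08 dB; oversampled SQNR = 104.1 dB


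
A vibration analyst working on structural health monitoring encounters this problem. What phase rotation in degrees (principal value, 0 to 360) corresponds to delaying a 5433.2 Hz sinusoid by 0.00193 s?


Phase shift from frequency and time delay:
phi = 360 * f * t_delay
    = 360 * 5433.2 * 0.00193
    = 3774.99 degrees
    mod 360 = 174.99 degrees

174.99 degrees


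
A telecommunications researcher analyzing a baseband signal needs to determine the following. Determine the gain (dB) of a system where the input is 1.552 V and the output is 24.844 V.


Voltage gain in dB:
G = 20 * log10(Vout / Vin)
  = 20 * log10(24.844 / 1.552)
  = 20 * log10(16.007732)
  = 20 * 1.20433
  = 24.09 dB

24.09 dB


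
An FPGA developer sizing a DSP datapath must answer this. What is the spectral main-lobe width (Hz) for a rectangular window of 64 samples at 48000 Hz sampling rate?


Main lobe width for a rectangular window:
Width = 2 * fs / N
      = 2 * 48000 / 64
      = 96000 / 64
      = 1500.0 Hz

1500.0 Hz


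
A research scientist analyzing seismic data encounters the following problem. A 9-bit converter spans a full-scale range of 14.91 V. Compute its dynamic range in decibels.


Dynamic range from full-scale to LSB:
V_min = V_max / 2^bits = 14.91 / 2^9
DR = 20 * log10(V_max / V_min)
   = 20 * log10(2^9)
   = 20 * 9 * log10(2)
   = 54.19 dB

54.19 dB


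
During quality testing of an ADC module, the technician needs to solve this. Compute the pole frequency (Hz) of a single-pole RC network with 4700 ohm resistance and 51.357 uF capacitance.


Cutoff frequency of a first-order RC filter:
fc = 1 / (2 * pi * R * C)
C = 51.357 uF = 5.1357e-05 F
fc = 1 / (2 * pi * 4700 * 5.1357e-05)
   = 1 / 1.5166220747579
   = 0.65936 Hz

0.65936 Hz


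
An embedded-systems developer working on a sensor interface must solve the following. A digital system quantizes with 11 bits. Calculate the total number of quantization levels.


Number of quantization levels = 2^N
= 2^11
= 2048

2048


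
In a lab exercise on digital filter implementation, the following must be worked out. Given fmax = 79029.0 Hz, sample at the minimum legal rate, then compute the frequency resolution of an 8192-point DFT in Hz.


Step 1 — Nyquist sampling rate:
fs = 2 * fmax = 2 * 79029.0 = 158058.0 Hz

Step 2 — DFT bin spacing:
df = fs / N = 158058.0 / 8192 = 19.2942 Hz

19.2942 Hz


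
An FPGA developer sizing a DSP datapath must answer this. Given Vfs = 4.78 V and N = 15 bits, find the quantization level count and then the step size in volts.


Step 1 — number of quantization levels:
L = 2^N = 2^15 = 32768

Step 2 — LSB step size:
delta = Vfs / L
      = 4.78 / 32768
      = 0.00014587 V

Levels = 32768; step size = 0.00014587 V


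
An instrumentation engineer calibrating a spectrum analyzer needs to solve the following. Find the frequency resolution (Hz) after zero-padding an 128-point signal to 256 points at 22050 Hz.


Frequency resolution after zero-padding:
N_padded = 128 * 2 = 256
df = fs / N_padded
   = 22050 / 256
   = 86.1328 Hz

86.1328 Hz


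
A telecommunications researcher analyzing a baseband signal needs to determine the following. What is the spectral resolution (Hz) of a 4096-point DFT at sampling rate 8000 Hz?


DFT frequency resolution:
df = fs / N
   = 8000 / 4096
   = 1.9531 Hz

1.9531 Hz


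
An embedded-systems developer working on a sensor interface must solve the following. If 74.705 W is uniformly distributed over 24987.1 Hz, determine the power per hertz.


Power spectral density:
PSD = P / BW
    = 74.705 / 24987.1
    = 0.00298974 W/Hz

0.00298974 W/Hz


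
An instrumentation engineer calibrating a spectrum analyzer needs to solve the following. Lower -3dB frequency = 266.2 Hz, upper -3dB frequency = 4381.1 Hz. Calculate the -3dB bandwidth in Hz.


Bandwidth is the difference of -3dB frequencies:
BW = f_high - f_low
   = 4381.1 - 266.2
   = 4114.9 Hz

4114.9 Hz


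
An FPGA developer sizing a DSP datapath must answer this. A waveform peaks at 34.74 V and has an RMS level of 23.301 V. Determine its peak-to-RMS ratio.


Crest factor is the ratio of peak to RMS:
CF = V_peak / V_rms
   = 34.74 / 23.301
   = 1.4909

1.4909


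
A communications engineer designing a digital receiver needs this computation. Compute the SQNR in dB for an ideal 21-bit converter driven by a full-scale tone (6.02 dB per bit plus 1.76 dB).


Theoretical SNR for a full-scale sinusoid:
SNR = 6.02 * N + 1.76
    = 6.02 * 21 + 1.76
    = 126.42 + 1.76
    = 128.18 dB

128.18 dB


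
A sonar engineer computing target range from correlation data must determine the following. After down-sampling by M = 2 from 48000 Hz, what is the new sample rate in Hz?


Decimation reduces the sample rate:
fs_out = fs_in / M
       = 48000 / 2
       = 24000.0 Hz

24000.0 Hz


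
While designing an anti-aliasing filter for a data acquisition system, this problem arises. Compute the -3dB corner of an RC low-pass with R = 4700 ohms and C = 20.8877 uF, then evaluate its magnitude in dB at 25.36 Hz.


Step 1 — cutoff frequency:
fc = 1 / (2*pi*R*C)
C = 20.8877 uF = 2.08877e-05 F
fc = 1 / (2*pi*4700*2.08877e-05)
   = 1.62118 Hz

Step 2 — magnitude at f = 25.36 Hz:
|H(f)| = 1 / sqrt(1 + (f/fc)^2)
f/fc = 25.36 / 1.62118 = 15.642927
|H| = 1 / sqrt(1 + 244.701165) = 0.0637964
|H|_dB = 20*log10(0.0637964) = -23.9 dB

fc = 1.62118 Hz; |H(25.36 Hz)| = -23.9 dB


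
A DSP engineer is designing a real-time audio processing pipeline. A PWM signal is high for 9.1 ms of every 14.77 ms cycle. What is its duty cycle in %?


Duty cycle as a percentage:
DC = (t_on / T) * 100
   = (9.1 / 14.77) * 100
   = 0.616114 * 100
   = 61.61 %

61.61 %


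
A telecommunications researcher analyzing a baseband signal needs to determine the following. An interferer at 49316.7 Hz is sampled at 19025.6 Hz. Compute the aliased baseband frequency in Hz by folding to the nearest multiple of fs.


Compute the nearest integer multiple of fs to the signal:
n = round(49316.7 / 19025.6) = 3
f_alias = |49316.7 - 3 * 19025.6|
        = |49316.7 - 57076.8|
        = 7760.1 Hz

7760.1


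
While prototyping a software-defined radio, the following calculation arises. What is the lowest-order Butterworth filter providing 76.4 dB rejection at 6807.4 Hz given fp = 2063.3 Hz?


Butterworth filter order formula:
n = log10(10^(A/10) - 1) / (2 * log10(f_stop/f_pass))
10^(76.4/10) - 1 = 43651582.224
f_stop/f_pass = 6807.4 / 2063.3 = 3.2993
n = 7.3686 -> ceil = 8

8


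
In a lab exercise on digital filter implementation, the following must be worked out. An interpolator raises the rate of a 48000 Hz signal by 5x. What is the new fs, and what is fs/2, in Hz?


Step 1 — output sample rate after interpolation by L:
fs_out = L * fs_in = 5 * 48000 = 240000 Hz

Step 2 — Nyquist frequency of the output stream:
f_Nyq = fs_out / 2 = 240000 / 2 = 120000.0 Hz

fs_out = 240000 Hz; f_Nyquist = 120000.0 Hz


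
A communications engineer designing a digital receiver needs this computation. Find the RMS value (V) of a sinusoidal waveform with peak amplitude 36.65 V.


RMS voltage for a sinusoidal waveform:
V_rms = V_peak / sqrt(2)
      = 36.65 / 1.414214
      = 25.915 V

25.915 V
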